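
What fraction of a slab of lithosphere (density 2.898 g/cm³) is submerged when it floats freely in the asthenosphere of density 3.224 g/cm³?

89.9%

Submerged fraction = ρ_obj/ρ_fluid = 2.898/3.224 = 89.9%.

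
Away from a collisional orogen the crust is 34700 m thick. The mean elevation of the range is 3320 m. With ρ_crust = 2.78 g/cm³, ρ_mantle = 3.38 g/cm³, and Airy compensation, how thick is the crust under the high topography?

53400 m

Root depth r = h ρ_c / (ρ_m − ρ_c) = 3320 m × 2.78 / 0.6 = 15380 m.
Total thickness = T + h + r = 34700 m + 3320 m + 15380 m = 53400 m.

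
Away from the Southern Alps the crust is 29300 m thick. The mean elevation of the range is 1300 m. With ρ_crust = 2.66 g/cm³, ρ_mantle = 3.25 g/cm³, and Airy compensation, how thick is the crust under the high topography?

36500 m

Root depth r = h ρ_c / (ρ_m − ρ_c) = 1300 m × 2.66 / 0.59 = 5861 m.
Total thickness = T + h + r = 29300 m + 1300 m + 5861 m = 36500 m.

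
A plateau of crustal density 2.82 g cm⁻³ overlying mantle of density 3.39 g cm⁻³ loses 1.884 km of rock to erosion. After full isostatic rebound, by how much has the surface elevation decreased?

Rebound u = e ρ_c/ρ_m = 1.884 km × 2.82/3.39 = 1.567 km.
Net surface drop = e − u = 1.884 km − 1.567 km = e (ρ_m − ρ_c)/ρ_m = 0.317 km.

0.317 km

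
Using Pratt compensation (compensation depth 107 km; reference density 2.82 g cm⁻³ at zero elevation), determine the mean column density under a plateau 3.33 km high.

2.73 g cm⁻³

Pratt balance: ρ_ref D = ρ (D + h).
ρ = ρ_ref D/(D + h) = 2.82 × 107 km/(107 km + 3.33 km) = 2.73 g cm⁻³.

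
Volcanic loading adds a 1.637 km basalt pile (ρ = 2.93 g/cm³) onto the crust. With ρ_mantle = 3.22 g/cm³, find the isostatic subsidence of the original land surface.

1.49 km

Subaerial loading: s = t ρ_load / ρ_m.
s = 1.637 km × 2.93/3.22 = 1.49 km.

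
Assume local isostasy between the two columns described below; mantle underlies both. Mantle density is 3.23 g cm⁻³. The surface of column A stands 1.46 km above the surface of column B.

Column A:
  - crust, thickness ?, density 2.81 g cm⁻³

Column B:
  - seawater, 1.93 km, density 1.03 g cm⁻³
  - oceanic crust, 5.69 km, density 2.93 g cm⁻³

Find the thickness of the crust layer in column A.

Take the compensation level at the base of the deeper column (depth z_c below the surface of column A) and equate Σ ρ_i t_i down to z_c; mantle fills any gap and the z_c terms cancel.
Column A: x×2.81 + (z_c − 0 − x)×3.23
Column B: 1.46×0 + 1.93×1.03 + 5.69×2.93 + (z_c − 1.46 − 7.62)×3.23
The z_c×3.23 term appears on both sides and cancels. Collect the known terms of each column as K = Σ(ρt)_known − 3.23 × (depth of known layers): K_A = 0 − 3.23×0 = 0; K_B = 18.6596 − 3.23×(1.46 + 7.62) = −10.6688.
Balance: K_A − x×(3.23 − 2.81) = K_B, so x = (K_A − K_B)/(3.23 − 2.81) = 10.6688/0.42 = 25.4 km.

25.4 km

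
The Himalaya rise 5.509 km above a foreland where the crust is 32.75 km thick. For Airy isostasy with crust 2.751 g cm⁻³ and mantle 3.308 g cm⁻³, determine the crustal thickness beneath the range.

Root depth r = h ρ_c / (ρ_m − ρ_c) = 5.509 km × 2.751 / 0.557 = 27.21 km.
Total thickness = T + h + r = 32.75 km + 5.509 km + 27.21 km = 65.5 km.

65.5 km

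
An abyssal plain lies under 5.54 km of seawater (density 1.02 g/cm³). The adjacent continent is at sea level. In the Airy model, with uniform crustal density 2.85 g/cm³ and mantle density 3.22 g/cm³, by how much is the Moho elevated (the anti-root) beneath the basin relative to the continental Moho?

By Archimedes' principle applied to the lithosphere: replacing crust with seawater at the top is compensated by replacing crust with mantle at the base: d (ρ_c − ρ_w) = a (ρ_m − ρ_c).
a = d (ρ_c − ρ_w)/(ρ_m − ρ_c) = 5.54 km × 1.83/0.37 = 27.4 km.

27.4 km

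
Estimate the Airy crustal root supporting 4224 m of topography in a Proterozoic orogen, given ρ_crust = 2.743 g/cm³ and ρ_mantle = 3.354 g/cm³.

Balancing pressure at the compensation depth: the weight of the topography is balanced by the buoyancy of the root, ρ_c h = (ρ_m − ρ_c) r.
r = h · ρ_c / (ρ_m − ρ_c) = 4224 m × 2.743 / (3.354 − 2.743) = 19000 m.

19000 m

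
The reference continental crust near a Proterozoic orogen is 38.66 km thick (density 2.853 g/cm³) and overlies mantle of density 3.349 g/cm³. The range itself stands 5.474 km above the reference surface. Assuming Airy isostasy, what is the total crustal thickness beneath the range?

Root depth r = h ρ_c / (ρ_m − ρ_c) = 5.474 km × 2.853 / 0.496 = 31.49 km.
Total thickness = T + h + r = 38.66 km + 5.474 km + 31.49 km = 75.6 km.

75.6 km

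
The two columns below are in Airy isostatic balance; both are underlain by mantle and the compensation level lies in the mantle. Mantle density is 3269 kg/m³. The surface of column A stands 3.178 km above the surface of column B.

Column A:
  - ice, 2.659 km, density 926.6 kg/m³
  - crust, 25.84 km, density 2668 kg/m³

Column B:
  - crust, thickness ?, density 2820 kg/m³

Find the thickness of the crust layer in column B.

25.3 km

Take the compensation level at the base of the deeper column (depth z_c below the surface of column A) and equate Σ ρ_i t_i down to z_c; mantle fills any gap and the z_c terms cancel.
Column A: 2.659×926.6 + 25.84×2668 + (z_c − 28.499)×3269
Column B: 3.178×0 + x×2820 + (z_c − 3.178 − 0 − x)×3269
The z_c×3269 term appears on both sides and cancels. Collect the known terms of each column as K = Σ(ρt)_known − 3269 × (depth of known layers): K_A = 71404.9494 − 3269×28.499 = −21758.2816; K_B = 0 − 3269×(3.178 + 0) = −10388.882.
Balance: K_A = K_B − x×(3269 − 2820), so x = (K_B − K_A)/(3269 − 2820) = 11369.4/449 = 25.3 km.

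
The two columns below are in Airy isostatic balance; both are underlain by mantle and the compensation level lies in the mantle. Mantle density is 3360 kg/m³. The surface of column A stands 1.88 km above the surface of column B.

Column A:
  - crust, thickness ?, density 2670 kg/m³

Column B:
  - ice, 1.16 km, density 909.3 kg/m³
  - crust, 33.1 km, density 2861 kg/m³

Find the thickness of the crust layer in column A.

Take the compensation level at the base of the deeper column (depth z_c below the surface of column A) and equate Σ ρ_i t_i down to z_c; mantle fills any gap and the z_c terms cancel.
Column A: x×2670 + (z_c − 0 − x)×3360
Column B: 1.88×0 + 1.16×909.3 + 33.1×2861 + (z_c − 1.88 − 34.26)×3360
The z_c×3360 term appears on both sides and cancels. Collect the known terms of each column as K = Σ(ρt)_known − 3360 × (depth of known layers): K_A = 0 − 3360×0 = 0; K_B = 95753.888 − 3360×(1.88 + 34.26) = −25676.512.
Balance: K_A − x×(3360 − 2670) = K_B, so x = (K_A − K_B)/(3360 − 2670) = 25676.5/690 = 37.2 km.

37.2 km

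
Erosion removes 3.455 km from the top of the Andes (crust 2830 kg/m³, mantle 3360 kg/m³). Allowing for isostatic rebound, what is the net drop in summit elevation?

0.545 km

Rebound u = e ρ_c/ρ_m = 3.455 km × 2830/3360 = 2.91 km.
Net surface drop = e − u = 3.455 km − 2.91 km = e (ρ_m − ρ_c)/ρ_m = 0.545 km.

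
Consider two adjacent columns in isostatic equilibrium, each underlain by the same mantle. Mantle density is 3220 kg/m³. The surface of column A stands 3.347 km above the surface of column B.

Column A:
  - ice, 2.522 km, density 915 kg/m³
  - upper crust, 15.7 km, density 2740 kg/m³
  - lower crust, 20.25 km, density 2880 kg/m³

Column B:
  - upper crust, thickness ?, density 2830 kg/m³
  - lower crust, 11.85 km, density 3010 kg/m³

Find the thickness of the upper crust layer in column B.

17.9 km

Take the compensation level at the base of the deeper column (depth z_c below the surface of column A) and equate Σ ρ_i t_i down to z_c; mantle fills any gap and the z_c terms cancel.
Column A: 2.522×915 + 15.7×2740 + 20.25×2880 + (z_c − 38.472)×3220
Column B: 3.347×0 + x×2830 + 11.85×3010 + (z_c − 3.347 − 11.85 − x)×3220
The z_c×3220 term appears on both sides and cancels. Collect the known terms of each column as K = Σ(ρt)_known − 3220 × (depth of known layers): K_A = 103645.63 − 3220×38.472 = −20234.21; K_B = 35668.5 − 3220×(3.347 + 11.85) = −13265.84.
Balance: K_A = K_B − x×(3220 − 2830), so x = (K_B − K_A)/(3220 − 2830) = 6968.37/390 = 17.9 km.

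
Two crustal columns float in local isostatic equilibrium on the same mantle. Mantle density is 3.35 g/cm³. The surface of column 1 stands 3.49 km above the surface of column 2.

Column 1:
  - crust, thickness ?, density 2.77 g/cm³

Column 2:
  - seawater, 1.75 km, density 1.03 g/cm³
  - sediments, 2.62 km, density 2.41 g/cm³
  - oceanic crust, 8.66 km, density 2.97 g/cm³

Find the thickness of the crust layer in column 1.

37.1 km

Take the compensation level at the base of the deeper column (depth z_c below the surface of column 1) and equate Σ ρ_i t_i down to z_c; mantle fills any gap and the z_c terms cancel.
Column 1: x×2.77 + (z_c − 0 − x)×3.35
Column 2: 3.49×0 + 1.75×1.03 + 2.62×2.41 + 8.66×2.97 + (z_c − 3.49 − 13.03)×3.35
The z_c×3.35 term appears on both sides and cancels. Collect the known terms of each column as K = Σ(ρt)_known − 3.35 × (depth of known layers): K_1 = 0 − 3.35×0 = 0; K_2 = 33.8369 − 3.35×(3.49 + 13.03) = −21.5051.
Balance: K_1 − x×(3.35 − 2.77) = K_2, so x = (K_1 − K_2)/(3.35 − 2.77) = 21.5051/0.58 = 37.1 km.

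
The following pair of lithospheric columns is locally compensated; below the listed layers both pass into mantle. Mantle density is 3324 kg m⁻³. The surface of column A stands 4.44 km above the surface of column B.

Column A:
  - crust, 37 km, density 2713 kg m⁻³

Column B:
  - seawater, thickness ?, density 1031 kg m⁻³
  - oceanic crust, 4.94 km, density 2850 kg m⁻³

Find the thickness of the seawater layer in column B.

Take the compensation level at the base of the deeper column (depth z_c below the surface of column A) and equate Σ ρ_i t_i down to z_c; mantle fills any gap and the z_c terms cancel.
Column A: 37×2713 + (z_c − 37)×3324
Column B: 4.44×0 + x×1031 + 4.94×2850 + (z_c − 4.44 − 4.94 − x)×3324
The z_c×3324 term appears on both sides and cancels. Collect the known terms of each column as K = Σ(ρt)_known − 3324 × (depth of known layers): K_A = 100381 − 3324×37 = −22607; K_B = 14079 − 3324×(4.44 + 4.94) = −17100.12.
Balance: K_A = K_B − x×(3324 − 1031), so x = (K_B − K_A)/(3324 − 1031) = 5506.88/2293 = 2.4 km.

2.4 km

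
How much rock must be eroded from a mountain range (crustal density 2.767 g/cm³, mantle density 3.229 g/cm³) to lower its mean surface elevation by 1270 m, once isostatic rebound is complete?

Net drop Δ = e − u = e − e ρ_c/ρ_m = e (ρ_m − ρ_c)/ρ_m.
e = Δ ρ_m/(ρ_m − ρ_c) = 1270 m × 3.229/0.462 = 8880 m.

8880 m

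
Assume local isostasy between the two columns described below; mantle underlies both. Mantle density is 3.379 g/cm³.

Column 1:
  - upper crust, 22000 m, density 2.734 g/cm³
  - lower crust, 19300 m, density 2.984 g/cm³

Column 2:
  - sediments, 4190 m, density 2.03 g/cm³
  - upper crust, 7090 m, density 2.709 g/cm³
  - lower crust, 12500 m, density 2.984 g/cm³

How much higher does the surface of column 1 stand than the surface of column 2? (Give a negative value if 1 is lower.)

For any compensation level in the mantle, the mantle terms cancel and isostasy reduces to e = (Σt_1 − Σt_2) − (Σ(ρt)_1 − Σ(ρt)_2) / ρ_m.
Σt_1 = 41300 m; Σt_2 = 23780 m; Σ(ρt)_1 = 117739.2; Σ(ρt)_2 = 65012.51 (in m·g/cm³).
e = (41300 − 23780) − (117739.2 − 65012.51) / 3.379 = 1920 m.

1920 m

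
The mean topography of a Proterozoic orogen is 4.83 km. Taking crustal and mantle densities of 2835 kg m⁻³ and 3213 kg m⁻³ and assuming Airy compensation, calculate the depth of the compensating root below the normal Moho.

36.2 km

Equating mass per unit area of the two columns: the weight of the topography is balanced by the buoyancy of the root, ρ_c h = (ρ_m − ρ_c) r.
r = h · ρ_c / (ρ_m − ρ_c) = 4.83 km × 2835 / (3213 − 2835) = 36.2 km.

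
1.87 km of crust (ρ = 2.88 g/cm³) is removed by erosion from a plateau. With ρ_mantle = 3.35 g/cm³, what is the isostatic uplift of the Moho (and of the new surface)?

Unloading: uplift u = e ρ_c/ρ_m = 1.87 km × 2.88/3.35 = 1.61 km.

1.61 km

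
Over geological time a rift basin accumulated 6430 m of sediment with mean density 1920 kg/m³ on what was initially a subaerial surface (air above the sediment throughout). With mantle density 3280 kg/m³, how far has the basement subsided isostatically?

3760 m

Subaerial load: s = t ρ_sed / ρ_m = 6430 m × 1920/3280 = 3760 m.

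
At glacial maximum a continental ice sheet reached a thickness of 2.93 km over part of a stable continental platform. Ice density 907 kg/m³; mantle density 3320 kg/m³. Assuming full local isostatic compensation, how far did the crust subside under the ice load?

Balancing pressure at the compensation depth: the ice load ρ_ice t is balanced by mantle displaced below, ρ_m s.
s = t ρ_ice / ρ_m = 2.93 km × 907/3320 = 0.8 km.

0.8 km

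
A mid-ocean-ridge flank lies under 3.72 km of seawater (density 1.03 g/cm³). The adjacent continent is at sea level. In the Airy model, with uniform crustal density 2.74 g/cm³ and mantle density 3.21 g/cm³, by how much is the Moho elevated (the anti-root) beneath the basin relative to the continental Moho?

Equating mass per unit area of the two columns: replacing crust with seawater at the top is compensated by replacing crust with mantle at the base: d (ρ_c − ρ_w) = a (ρ_m − ρ_c).
a = d (ρ_c − ρ_w)/(ρ_m − ρ_c) = 3.72 km × 1.71/0.47 = 13.5 km.

13.5 km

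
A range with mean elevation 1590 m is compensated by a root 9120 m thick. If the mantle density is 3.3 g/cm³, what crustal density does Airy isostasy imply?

2.81 g/cm³

ρ_c h = (ρ_m − ρ_c) r → ρ_c (h + r) = ρ_m r → ρ_c = ρ_m r / (h + r).
ρ_c = 3.3 × 9120 m / (1590 m + 9120 m) = 2.81 g/cm³.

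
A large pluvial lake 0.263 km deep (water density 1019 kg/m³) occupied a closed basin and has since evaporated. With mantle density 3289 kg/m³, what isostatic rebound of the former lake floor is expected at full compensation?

u = d ρ_w/ρ_m = 0.263 km × 1019/3289 = 0.0815 km.

0.0815 km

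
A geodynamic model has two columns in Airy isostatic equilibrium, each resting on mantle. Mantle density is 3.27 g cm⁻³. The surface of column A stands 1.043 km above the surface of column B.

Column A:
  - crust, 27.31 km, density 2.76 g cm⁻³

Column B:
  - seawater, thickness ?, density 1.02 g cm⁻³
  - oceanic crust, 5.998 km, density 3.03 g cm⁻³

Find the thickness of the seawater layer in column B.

4.03 km

Take the compensation level at the base of the deeper column (depth z_c below the surface of column A) and equate Σ ρ_i t_i down to z_c; mantle fills any gap and the z_c terms cancel.
Column A: 27.31×2.76 + (z_c − 27.31)×3.27
Column B: 1.043×0 + x×1.02 + 5.998×3.03 + (z_c − 1.043 − 5.998 − x)×3.27
The z_c×3.27 term appears on both sides and cancels. Collect the known terms of each column as K = Σ(ρt)_known − 3.27 × (depth of known layers): K_A = 75.3756 − 3.27×27.31 = −13.9281; K_B = 18.17394 − 3.27×(1.043 + 5.998) = −4.85013.
Balance: K_A = K_B − x×(3.27 − 1.02), so x = (K_B − K_A)/(3.27 − 1.02) = 9.07797/2.25 = 4.03 km.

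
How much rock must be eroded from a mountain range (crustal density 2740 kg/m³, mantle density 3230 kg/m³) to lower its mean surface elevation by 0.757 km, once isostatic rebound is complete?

Net drop Δ = e − u = e − e ρ_c/ρ_m = e (ρ_m − ρ_c)/ρ_m.
e = Δ ρ_m/(ρ_m − ρ_c) = 0.757 km × 3230/490 = 4.99 km.

4.99 km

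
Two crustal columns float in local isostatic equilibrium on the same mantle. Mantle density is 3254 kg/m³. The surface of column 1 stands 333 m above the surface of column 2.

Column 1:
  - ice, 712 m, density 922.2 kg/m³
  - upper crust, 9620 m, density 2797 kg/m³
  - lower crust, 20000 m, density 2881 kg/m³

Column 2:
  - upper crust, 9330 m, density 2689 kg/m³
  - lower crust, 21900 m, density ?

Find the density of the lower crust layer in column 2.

Take the compensation level at the base of the deeper column (depth z_c below the surface of column 1) and equate Σ ρ_i t_i down to z_c; mantle fills any gap and the z_c terms cancel.
Column 1: 712×922.2 + 9620×2797 + 20000×2881 + (z_c − 30332)×3254
Column 2: 333×0 + 9330×2689 + 21900×ρ + (z_c − 333 − 31230)×3254
The z_c×3254 term appears on both sides and cancels. Collect the known terms of each column as K = Σ(ρt)_known − 3254 × (depth of known layers): K_1 = 85183746.4 − 3254×30332 = −13516581.6; K_2 = 25088370 − 3254×(333 + 31230) = −77617632.
Balance: K_1 = K_2 + 21900×ρ, so ρ = (K_1 − K_2)/21900 = 64101100/21900 = 2930 kg/m³.

2930 kg/m³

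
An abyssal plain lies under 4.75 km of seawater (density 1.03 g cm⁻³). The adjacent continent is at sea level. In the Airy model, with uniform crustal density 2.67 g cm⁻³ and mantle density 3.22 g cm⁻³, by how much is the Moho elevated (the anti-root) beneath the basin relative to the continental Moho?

14.2 km

Balancing pressure at the compensation depth: replacing crust with seawater at the top is compensated by replacing crust with mantle at the base: d (ρ_c − ρ_w) = a (ρ_m − ρ_c).
a = d (ρ_c − ρ_w)/(ρ_m − ρ_c) = 4.75 km × 1.64/0.55 = 14.2 km.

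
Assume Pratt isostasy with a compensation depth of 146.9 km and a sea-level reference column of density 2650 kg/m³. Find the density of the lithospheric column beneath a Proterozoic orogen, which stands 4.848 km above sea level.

2570 kg/m³

Pratt balance: ρ_ref D = ρ (D + h).
ρ = ρ_ref D/(D + h) = 2650 × 146.9 km/(146.9 km + 4.848 km) = 2570 kg/m³.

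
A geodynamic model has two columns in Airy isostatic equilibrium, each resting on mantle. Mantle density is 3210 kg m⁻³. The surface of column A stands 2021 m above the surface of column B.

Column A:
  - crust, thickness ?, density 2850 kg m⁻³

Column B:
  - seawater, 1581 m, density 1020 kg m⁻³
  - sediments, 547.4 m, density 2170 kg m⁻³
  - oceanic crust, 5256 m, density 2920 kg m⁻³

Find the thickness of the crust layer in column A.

Take the compensation level at the base of the deeper column (depth z_c below the surface of column A) and equate Σ ρ_i t_i down to z_c; mantle fills any gap and the z_c terms cancel.
Column A: x×2850 + (z_c − 0 − x)×3210
Column B: 2021×0 + 1581×1020 + 547.4×2170 + 5256×2920 + (z_c − 2021 − 7384.4)×3210
The z_c×3210 term appears on both sides and cancels. Collect the known terms of each column as K = Σ(ρt)_known − 3210 × (depth of known layers): K_A = 0 − 3210×0 = 0; K_B = 18147998 − 3210×(2021 + 7384.4) = −12043336.
Balance: K_A − x×(3210 − 2850) = K_B, so x = (K_A − K_B)/(3210 − 2850) = 12043300/360 = 33500 m.

33500 m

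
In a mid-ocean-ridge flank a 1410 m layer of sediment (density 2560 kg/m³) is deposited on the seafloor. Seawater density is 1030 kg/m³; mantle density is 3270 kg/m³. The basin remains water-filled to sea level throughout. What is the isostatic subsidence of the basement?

963 m

Submarine loading: the sediment displaces seawater, and the subsidence is in turn flooded, so s (ρ_m − ρ_w) = t (ρ_sed − ρ_w).
s = 1410 m × (2560 − 1030) / (3270 − 1030) = 963 m.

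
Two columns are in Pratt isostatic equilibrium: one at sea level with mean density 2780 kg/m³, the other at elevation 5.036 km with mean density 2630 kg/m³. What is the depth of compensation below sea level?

88.3 km

ρ_ref D = ρ (D + h) → D (ρ_ref − ρ) = ρ h.
D = ρ h/(ρ_ref − ρ) = 2630 × 5.036 km/(2780 − 2630) = 88.3 km.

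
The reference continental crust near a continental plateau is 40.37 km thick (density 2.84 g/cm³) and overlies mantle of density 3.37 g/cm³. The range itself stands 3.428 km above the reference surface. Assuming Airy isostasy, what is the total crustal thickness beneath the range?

Root depth r = h ρ_c / (ρ_m − ρ_c) = 3.428 km × 2.84 / 0.53 = 18.37 km.
Total thickness = T + h + r = 40.37 km + 3.428 km + 18.37 km = 62.2 km.

62.2 km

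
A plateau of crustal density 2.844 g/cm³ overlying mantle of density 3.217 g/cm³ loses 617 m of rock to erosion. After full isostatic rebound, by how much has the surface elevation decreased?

Rebound u = e ρ_c/ρ_m = 617 m × 2.844/3.217 = 545.5 m.
Net surface drop = e − u = 617 m − 545.5 m = e (ρ_m − ρ_c)/ρ_m = 71.5 m.

71.5 m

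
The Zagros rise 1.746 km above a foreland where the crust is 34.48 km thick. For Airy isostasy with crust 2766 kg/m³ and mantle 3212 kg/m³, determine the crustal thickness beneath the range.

Root depth r = h ρ_c / (ρ_m − ρ_c) = 1.746 km × 2766 / 446 = 10.83 km.
Total thickness = T + h + r = 34.48 km + 1.746 km + 10.83 km = 47.1 km.

47.1 km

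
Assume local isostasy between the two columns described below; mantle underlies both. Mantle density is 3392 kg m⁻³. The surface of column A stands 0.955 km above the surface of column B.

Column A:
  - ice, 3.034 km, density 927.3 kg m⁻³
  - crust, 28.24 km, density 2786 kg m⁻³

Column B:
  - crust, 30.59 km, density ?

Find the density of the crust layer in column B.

Take the compensation level at the base of the deeper column (depth z_c below the surface of column A) and equate Σ ρ_i t_i down to z_c; mantle fills any gap and the z_c terms cancel.
Column A: 3.034×927.3 + 28.24×2786 + (z_c − 31.274)×3392
Column B: 0.955×0 + 30.59×ρ + (z_c − 0.955 − 30.59)×3392
The z_c×3392 term appears on both sides and cancels. Collect the known terms of each column as K = Σ(ρt)_known − 3392 × (depth of known layers): K_A = 81490.0682 − 3392×31.274 = −24591.3398; K_B = 0 − 3392×(0.955 + 30.59) = −107000.64.
Balance: K_A = K_B + 30.59×ρ, so ρ = (K_A − K_B)/30.59 = 82409.3/30.59 = 2690 kg m⁻³.

2690 kg m⁻³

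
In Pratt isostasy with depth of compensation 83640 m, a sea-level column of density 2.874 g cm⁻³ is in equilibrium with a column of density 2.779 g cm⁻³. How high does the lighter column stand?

2860 m

ρ_ref D = ρ (D + h) → h = D (ρ_ref − ρ)/ρ.
h = 83640 m × (2.874 − 2.779)/2.779 = 2860 m.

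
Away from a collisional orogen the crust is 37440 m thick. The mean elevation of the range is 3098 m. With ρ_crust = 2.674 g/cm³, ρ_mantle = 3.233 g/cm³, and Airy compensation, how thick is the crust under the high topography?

Root depth r = h ρ_c / (ρ_m − ρ_c) = 3098 m × 2.674 / 0.559 = 14820 m.
Total thickness = T + h + r = 37440 m + 3098 m + 14820 m = 55400 m.

55400 m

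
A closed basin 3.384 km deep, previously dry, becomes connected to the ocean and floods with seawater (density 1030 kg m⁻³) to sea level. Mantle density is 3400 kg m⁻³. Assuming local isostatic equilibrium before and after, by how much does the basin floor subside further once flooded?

1.47 km

After flooding the water column is d + s deep. Its weight must equal the weight of mantle displaced by the extra subsidence s: (d + s) ρ_w = s ρ_m.
s = d ρ_w / (ρ_m − ρ_w) = 3.384 km × 1030/(3400 − 1030) = 1.47 km.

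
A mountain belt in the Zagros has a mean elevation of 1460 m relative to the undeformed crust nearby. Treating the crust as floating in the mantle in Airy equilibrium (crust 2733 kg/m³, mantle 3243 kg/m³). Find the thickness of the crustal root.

7820 m

Equating mass per unit area of the two columns: the weight of the topography is balanced by the buoyancy of the root, ρ_c h = (ρ_m − ρ_c) r.
r = h · ρ_c / (ρ_m − ρ_c) = 1460 m × 2733 / (3243 − 2733) = 7820 m.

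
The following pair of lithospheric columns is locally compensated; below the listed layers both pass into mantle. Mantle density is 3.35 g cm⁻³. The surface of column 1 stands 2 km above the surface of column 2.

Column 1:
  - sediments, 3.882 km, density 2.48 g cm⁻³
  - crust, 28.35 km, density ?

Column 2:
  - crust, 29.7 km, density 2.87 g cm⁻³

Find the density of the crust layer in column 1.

Take the compensation level at the base of the deeper column (depth z_c below the surface of column 1) and equate Σ ρ_i t_i down to z_c; mantle fills any gap and the z_c terms cancel.
Column 1: 3.882×2.48 + 28.35×ρ + (z_c − 32.232)×3.35
Column 2: 2×0 + 29.7×2.87 + (z_c − 2 − 29.7)×3.35
The z_c×3.35 term appears on both sides and cancels. Collect the known terms of each column as K = Σ(ρt)_known − 3.35 × (depth of known layers): K_1 = 9.62736 − 3.35×32.232 = −98.34984; K_2 = 85.239 − 3.35×(2 + 29.7) = −20.956.
Balance: K_1 + 28.35×ρ = K_2, so ρ = (K_2 − K_1)/28.35 = 77.3938/28.35 = 2.73 g cm⁻³.

2.73 g cm⁻³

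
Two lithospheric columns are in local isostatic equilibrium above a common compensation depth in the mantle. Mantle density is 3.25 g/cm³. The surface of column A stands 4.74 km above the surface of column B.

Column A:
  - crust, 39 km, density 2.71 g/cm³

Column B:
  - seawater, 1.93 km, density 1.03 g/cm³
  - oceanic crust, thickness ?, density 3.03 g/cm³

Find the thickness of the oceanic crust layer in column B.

6.23 km

Take the compensation level at the base of the deeper column (depth z_c below the surface of column A) and equate Σ ρ_i t_i down to z_c; mantle fills any gap and the z_c terms cancel.
Column A: 39×2.71 + (z_c − 39)×3.25
Column B: 4.74×0 + 1.93×1.03 + x×3.03 + (z_c − 4.74 − 1.93 − x)×3.25
The z_c×3.25 term appears on both sides and cancels. Collect the known terms of each column as K = Σ(ρt)_known − 3.25 × (depth of known layers): K_A = 105.69 − 3.25×39 = −21.06; K_B = 1.9879 − 3.25×(4.74 + 1.93) = −19.6896.
Balance: K_A = K_B − x×(3.25 − 3.03), so x = (K_B − K_A)/(3.25 − 3.03) = 1.3704/0.22 = 6.23 km.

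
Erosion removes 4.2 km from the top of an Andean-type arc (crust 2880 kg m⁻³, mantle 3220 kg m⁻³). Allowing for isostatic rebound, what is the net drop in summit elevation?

Rebound u = e ρ_c/ρ_m = 4.2 km × 2880/3220 = 3.757 km.
Net surface drop = e − u = 4.2 km − 3.757 km = e (ρ_m − ρ_c)/ρ_m = 0.443 km.

0.443 km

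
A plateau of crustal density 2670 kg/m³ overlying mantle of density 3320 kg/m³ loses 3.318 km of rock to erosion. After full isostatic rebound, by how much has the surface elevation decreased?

Rebound u = e ρ_c/ρ_m = 3.318 km × 2670/3320 = 2.668 km.
Net surface drop = e − u = 3.318 km − 2.668 km = e (ρ_m − ρ_c)/ρ_m = 0.65 km.

0.65 km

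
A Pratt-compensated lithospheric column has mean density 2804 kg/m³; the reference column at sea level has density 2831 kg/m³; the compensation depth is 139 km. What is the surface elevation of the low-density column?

ρ_ref D = ρ (D + h) → h = D (ρ_ref − ρ)/ρ.
h = 139 km × (2831 − 2804)/2804 = 1.34 km.

1.34 km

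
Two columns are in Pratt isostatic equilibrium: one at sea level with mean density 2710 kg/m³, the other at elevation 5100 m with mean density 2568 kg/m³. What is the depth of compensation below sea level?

ρ_ref D = ρ (D + h) → D (ρ_ref − ρ) = ρ h.
D = ρ h/(ρ_ref − ρ) = 2568 × 5100 m/(2710 − 2568) = 92200 m.

92200 m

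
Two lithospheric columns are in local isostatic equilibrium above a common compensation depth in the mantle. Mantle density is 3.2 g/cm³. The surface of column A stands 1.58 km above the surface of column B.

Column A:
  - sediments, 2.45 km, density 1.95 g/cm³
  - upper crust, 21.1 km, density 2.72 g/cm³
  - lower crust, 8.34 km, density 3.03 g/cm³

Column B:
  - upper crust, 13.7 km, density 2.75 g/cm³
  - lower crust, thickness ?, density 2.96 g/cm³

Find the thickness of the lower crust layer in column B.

14.1 km

Take the compensation level at the base of the deeper column (depth z_c below the surface of column A) and equate Σ ρ_i t_i down to z_c; mantle fills any gap and the z_c terms cancel.
Column A: 2.45×1.95 + 21.1×2.72 + 8.34×3.03 + (z_c − 31.89)×3.2
Column B: 1.58×0 + 13.7×2.75 + x×2.96 + (z_c − 1.58 − 13.7 − x)×3.2
The z_c×3.2 term appears on both sides and cancels. Collect the known terms of each column as K = Σ(ρt)_known − 3.2 × (depth of known layers): K_A = 87.4397 − 3.2×31.89 = −14.6083; K_B = 37.675 − 3.2×(1.58 + 13.7) = −11.221.
Balance: K_A = K_B − x×(3.2 − 2.96), so x = (K_B − K_A)/(3.2 − 2.96) = 3.3873/0.24 = 14.1 km.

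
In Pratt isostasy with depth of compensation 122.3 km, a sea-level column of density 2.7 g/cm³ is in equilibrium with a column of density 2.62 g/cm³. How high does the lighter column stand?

3.73 km

ρ_ref D = ρ (D + h) → h = D (ρ_ref − ρ)/ρ.
h = 122.3 km × (2.7 − 2.62)/2.62 = 3.73 km.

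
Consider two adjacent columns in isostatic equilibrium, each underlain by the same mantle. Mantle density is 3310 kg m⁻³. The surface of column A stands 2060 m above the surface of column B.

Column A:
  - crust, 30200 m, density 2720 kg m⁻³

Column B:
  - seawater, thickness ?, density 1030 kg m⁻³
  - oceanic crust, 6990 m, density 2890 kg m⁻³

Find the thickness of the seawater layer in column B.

Take the compensation level at the base of the deeper column (depth z_c below the surface of column A) and equate Σ ρ_i t_i down to z_c; mantle fills any gap and the z_c terms cancel.
Column A: 30200×2720 + (z_c − 30200)×3310
Column B: 2060×0 + x×1030 + 6990×2890 + (z_c − 2060 − 6990 − x)×3310
The z_c×3310 term appears on both sides and cancels. Collect the known terms of each column as K = Σ(ρt)_known − 3310 × (depth of known layers): K_A = 82144000 − 3310×30200 = −17818000; K_B = 20201100 − 3310×(2060 + 6990) = −9754400.
Balance: K_A = K_B − x×(3310 − 1030), so x = (K_B − K_A)/(3310 − 1030) = 8063600/2280 = 3540 m.

3540 m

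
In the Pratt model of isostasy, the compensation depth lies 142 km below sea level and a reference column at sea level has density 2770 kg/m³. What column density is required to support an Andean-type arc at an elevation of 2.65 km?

2720 kg/m³

Pratt balance: ρ_ref D = ρ (D + h).
ρ = ρ_ref D/(D + h) = 2770 × 142 km/(142 km + 2.65 km) = 2720 kg/m³.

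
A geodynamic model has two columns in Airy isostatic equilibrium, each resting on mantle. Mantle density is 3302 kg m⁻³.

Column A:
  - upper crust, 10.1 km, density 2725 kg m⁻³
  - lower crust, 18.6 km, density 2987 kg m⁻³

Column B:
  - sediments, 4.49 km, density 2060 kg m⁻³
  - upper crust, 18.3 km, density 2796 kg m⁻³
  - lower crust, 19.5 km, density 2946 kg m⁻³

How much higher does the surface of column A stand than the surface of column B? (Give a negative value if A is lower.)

For any compensation level in the mantle, the mantle terms cancel and isostasy reduces to e = (Σt_A − Σt_B) − (Σ(ρt)_A − Σ(ρt)_B) / ρ_m.
Σt_A = 28.7 km; Σt_B = 42.29 km; Σ(ρt)_A = 83080.7; Σ(ρt)_B = 117863.2 (in km·kg m⁻³).
e = (28.7 − 42.29) − (83080.7 − 117863.2) / 3302 = −3.06 km.

−3.06 km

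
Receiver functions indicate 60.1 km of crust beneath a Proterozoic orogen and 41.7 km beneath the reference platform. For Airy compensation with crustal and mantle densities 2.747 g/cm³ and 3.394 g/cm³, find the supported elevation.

Excess crust Δ = 60.1 km − 41.7 km = 18.4 km, split between elevation h and root r with h + r = Δ.
Airy balance ρ_c h = (ρ_m − ρ_c) r gives r = h ρ_c/(ρ_m − ρ_c), so h (1 + ρ_c/(ρ_m − ρ_c)) = Δ, i.e. h = Δ (ρ_m − ρ_c)/ρ_m.
h = 18.4 km × 0.647/3.394 = 3.51 km.

3.51 km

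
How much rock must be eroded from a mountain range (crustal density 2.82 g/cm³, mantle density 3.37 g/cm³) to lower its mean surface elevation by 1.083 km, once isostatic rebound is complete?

6.64 km

Net drop Δ = e − u = e − e ρ_c/ρ_m = e (ρ_m − ρ_c)/ρ_m.
e = Δ ρ_m/(ρ_m − ρ_c) = 1.083 km × 3.37/0.55 = 6.64 km.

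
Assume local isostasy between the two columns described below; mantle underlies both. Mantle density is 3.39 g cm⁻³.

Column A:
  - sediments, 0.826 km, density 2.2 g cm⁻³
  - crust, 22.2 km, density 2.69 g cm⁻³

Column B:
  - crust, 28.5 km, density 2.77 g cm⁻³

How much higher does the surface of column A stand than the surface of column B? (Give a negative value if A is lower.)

For any compensation level in the mantle, the mantle terms cancel and isostasy reduces to e = (Σt_A − Σt_B) − (Σ(ρt)_A − Σ(ρt)_B) / ρ_m.
Σt_A = 23.026 km; Σt_B = 28.5 km; Σ(ρt)_A = 61.5352; Σ(ρt)_B = 78.945 (in km·g cm⁻³).
e = (23.026 − 28.5) − (61.5352 − 78.945) / 3.39 = −0.338 km.

−0.338 km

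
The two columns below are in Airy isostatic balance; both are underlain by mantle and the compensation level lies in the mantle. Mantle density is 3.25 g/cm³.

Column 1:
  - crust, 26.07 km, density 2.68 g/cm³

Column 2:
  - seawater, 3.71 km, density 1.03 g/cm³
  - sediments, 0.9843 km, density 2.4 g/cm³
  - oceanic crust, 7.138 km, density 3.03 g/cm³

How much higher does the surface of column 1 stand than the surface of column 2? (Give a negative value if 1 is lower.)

For any compensation level in the mantle, the mantle terms cancel and isostasy reduces to e = (Σt_1 − Σt_2) − (Σ(ρt)_1 − Σ(ρt)_2) / ρ_m.
Σt_1 = 26.07 km; Σt_2 = 11.8323 km; Σ(ρt)_1 = 69.8676; Σ(ρt)_2 = 27.81176 (in km·g/cm³).
e = (26.07 − 11.8323) − (69.8676 − 27.81176) / 3.25 = 1.3 km.

1.3 km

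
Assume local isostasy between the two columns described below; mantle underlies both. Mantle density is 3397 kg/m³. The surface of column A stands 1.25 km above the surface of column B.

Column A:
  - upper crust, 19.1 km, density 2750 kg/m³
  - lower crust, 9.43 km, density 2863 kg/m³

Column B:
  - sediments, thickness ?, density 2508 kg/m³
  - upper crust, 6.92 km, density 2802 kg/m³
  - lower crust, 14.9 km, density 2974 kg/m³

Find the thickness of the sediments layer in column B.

3.07 km

Take the compensation level at the base of the deeper column (depth z_c below the surface of column A) and equate Σ ρ_i t_i down to z_c; mantle fills any gap and the z_c terms cancel.
Column A: 19.1×2750 + 9.43×2863 + (z_c − 28.53)×3397
Column B: 1.25×0 + x×2508 + 6.92×2802 + 14.9×2974 + (z_c − 1.25 − 21.82 − x)×3397
The z_c×3397 term appears on both sides and cancels. Collect the known terms of each column as K = Σ(ρt)_known − 3397 × (depth of known layers): K_A = 79523.09 − 3397×28.53 = −17393.32; K_B = 63702.44 − 3397×(1.25 + 21.82) = −14666.35.
Balance: K_A = K_B − x×(3397 − 2508), so x = (K_B − K_A)/(3397 − 2508) = 2726.97/889 = 3.07 km.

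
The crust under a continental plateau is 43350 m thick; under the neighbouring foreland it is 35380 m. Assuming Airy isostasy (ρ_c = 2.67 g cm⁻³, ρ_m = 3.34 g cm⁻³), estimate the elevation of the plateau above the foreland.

Excess crust Δ = 43350 m − 35380 m = 7970 m, split between elevation h and root r with h + r = Δ.
Airy balance ρ_c h = (ρ_m − ρ_c) r gives r = h ρ_c/(ρ_m − ρ_c), so h (1 + ρ_c/(ρ_m − ρ_c)) = Δ, i.e. h = Δ (ρ_m − ρ_c)/ρ_m.
h = 7970 m × 0.67/3.34 = 1600 m.

1600 m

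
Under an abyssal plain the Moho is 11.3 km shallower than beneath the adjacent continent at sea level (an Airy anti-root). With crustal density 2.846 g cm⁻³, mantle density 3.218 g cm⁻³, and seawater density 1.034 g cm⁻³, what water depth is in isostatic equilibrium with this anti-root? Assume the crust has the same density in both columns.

Replacing a thickness d of crust by seawater at the top must be balanced by replacing crust with mantle at the base: d (ρ_c − ρ_w) = a (ρ_m − ρ_c).
d = a (ρ_m − ρ_c)/(ρ_c − ρ_w) = 11.3 km × 0.372/1.812 = 2.32 km.

2.32 km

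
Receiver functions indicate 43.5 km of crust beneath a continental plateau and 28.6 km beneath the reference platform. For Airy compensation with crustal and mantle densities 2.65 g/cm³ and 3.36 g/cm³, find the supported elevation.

Excess crust Δ = 43.5 km − 28.6 km = 14.9 km, split between elevation h and root r with h + r = Δ.
Airy balance ρ_c h = (ρ_m − ρ_c) r gives r = h ρ_c/(ρ_m − ρ_c), so h (1 + ρ_c/(ρ_m − ρ_c)) = Δ, i.e. h = Δ (ρ_m − ρ_c)/ρ_m.
h = 14.9 km × 0.71/3.36 = 3.15 km.

3.15 km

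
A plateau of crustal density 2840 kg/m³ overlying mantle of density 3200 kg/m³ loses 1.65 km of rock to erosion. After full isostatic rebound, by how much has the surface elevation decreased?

0.186 km

Rebound u = e ρ_c/ρ_m = 1.65 km × 2840/3200 = 1.464 km.
Net surface drop = e − u = 1.65 km − 1.464 km = e (ρ_m − ρ_c)/ρ_m = 0.186 km.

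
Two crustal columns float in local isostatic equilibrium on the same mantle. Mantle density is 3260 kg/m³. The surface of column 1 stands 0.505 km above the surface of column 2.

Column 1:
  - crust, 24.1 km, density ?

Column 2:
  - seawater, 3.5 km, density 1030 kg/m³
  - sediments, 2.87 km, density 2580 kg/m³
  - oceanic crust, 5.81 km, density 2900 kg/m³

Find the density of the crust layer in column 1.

Take the compensation level at the base of the deeper column (depth z_c below the surface of column 1) and equate Σ ρ_i t_i down to z_c; mantle fills any gap and the z_c terms cancel.
Column 1: 24.1×ρ + (z_c − 24.1)×3260
Column 2: 0.505×0 + 3.5×1030 + 2.87×2580 + 5.81×2900 + (z_c − 0.505 − 12.18)×3260
The z_c×3260 term appears on both sides and cancels. Collect the known terms of each column as K = Σ(ρt)_known − 3260 × (depth of known layers): K_1 = 0 − 3260×24.1 = −78566; K_2 = 27858.6 − 3260×(0.505 + 12.18) = −13494.5.
Balance: K_1 + 24.1×ρ = K_2, so ρ = (K_2 − K_1)/24.1 = 65071.5/24.1 = 2700 kg/m³.

2700 kg/m³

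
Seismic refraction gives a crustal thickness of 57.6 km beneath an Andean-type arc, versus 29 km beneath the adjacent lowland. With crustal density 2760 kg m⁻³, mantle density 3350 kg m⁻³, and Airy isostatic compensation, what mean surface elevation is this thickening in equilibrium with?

5.04 km

Excess crust Δ = 57.6 km − 29 km = 28.6 km, split between elevation h and root r with h + r = Δ.
Airy balance ρ_c h = (ρ_m − ρ_c) r gives r = h ρ_c/(ρ_m − ρ_c), so h (1 + ρ_c/(ρ_m − ρ_c)) = Δ, i.e. h = Δ (ρ_m − ρ_c)/ρ_m.
h = 28.6 km × 590/3350 = 5.04 km.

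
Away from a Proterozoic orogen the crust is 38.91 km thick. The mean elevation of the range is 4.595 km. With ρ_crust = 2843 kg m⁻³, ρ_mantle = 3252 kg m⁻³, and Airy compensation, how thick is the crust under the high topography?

Root depth r = h ρ_c / (ρ_m − ρ_c) = 4.595 km × 2843 / 409 = 31.94 km.
Total thickness = T + h + r = 38.91 km + 4.595 km + 31.94 km = 75.4 km.

75.4 km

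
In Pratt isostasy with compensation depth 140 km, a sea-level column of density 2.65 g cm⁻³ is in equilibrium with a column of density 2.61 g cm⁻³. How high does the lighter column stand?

ρ_ref D = ρ (D + h) → h = D (ρ_ref − ρ)/ρ.
h = 140 km × (2.65 − 2.61)/2.61 = 2.15 km.

2.15 km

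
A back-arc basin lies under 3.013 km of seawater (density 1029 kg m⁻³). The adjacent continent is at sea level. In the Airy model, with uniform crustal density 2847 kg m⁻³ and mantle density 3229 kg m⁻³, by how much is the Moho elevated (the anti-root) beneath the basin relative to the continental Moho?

For local isostatic compensation: replacing crust with seawater at the top is compensated by replacing crust with mantle at the base: d (ρ_c − ρ_w) = a (ρ_m − ρ_c).
a = d (ρ_c − ρ_w)/(ρ_m − ρ_c) = 3.013 km × 1818/382 = 14.3 km.

14.3 km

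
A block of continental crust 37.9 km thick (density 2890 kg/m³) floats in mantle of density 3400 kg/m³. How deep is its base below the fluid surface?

Draft d = t ρ_obj/ρ_fluid = 37.9 km × 2890/3400 = 32.2 km.

32.2 km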